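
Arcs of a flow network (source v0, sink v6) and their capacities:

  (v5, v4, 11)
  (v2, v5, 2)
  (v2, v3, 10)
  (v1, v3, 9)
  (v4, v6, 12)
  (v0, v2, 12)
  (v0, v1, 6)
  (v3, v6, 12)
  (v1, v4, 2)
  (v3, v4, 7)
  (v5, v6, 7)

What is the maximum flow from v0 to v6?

18

Augment v0→v1→v3→v6: bottleneck 6, flow now 6.
Augment v0→v2→v3→v6: bottleneck 6, flow now 12.
Augment v0→v2→v5→v6: bottleneck 2, flow now 14.
Augment v0→v2→v3→v4→v6: bottleneck 4, flow now 18.
No augmenting path remains; maximum flow = 18.
In the residual graph, reachable from v0: {v0}.
Min-cut edges: v0→v1 (6), v0→v2 (12); capacity 6 + 12 = 18.
This cut is saturated, so no flow can exceed 18.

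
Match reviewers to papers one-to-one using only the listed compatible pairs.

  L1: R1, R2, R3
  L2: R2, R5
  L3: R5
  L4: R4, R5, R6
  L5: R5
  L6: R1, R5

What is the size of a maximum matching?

Unit-capacity flow: source→left, listed edges, right→sink; max matching = max flow.
Augmenting path L1→R1 (+1); matched 1.
Augmenting path L2→R2 (+1); matched 2.
Augmenting path L3→R5 (+1); matched 3.
Augmenting path L4→R4 (+1); matched 4.
Augmenting path L6→R1→L1→R3 (+1); matched 5.
No augmenting path remains; maximum matching = 5.
König certificate: {L1, L2, L4, L6, R5} is a vertex cover of size 5 (every listed pair touches it), so no matching can be larger.

5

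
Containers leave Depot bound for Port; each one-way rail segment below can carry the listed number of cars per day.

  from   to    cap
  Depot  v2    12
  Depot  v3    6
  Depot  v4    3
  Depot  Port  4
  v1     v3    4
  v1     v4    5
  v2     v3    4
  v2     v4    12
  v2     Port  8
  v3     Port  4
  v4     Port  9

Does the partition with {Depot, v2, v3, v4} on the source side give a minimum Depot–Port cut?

Given cut capacity: 4 + 8 + 4 + 9 = 25.
Augment Depot→Port: bottleneck 4, flow now 4.
Augment Depot→v2→Port: bottleneck 8, flow now 12.
Augment Depot→v3→Port: bottleneck 4, flow now 16.
Augment Depot→v4→Port: bottleneck 3, flow now 19.
Augment Depot→v2→v4→Port: bottleneck 4, flow now 23.
No augmenting path remains; maximum flow = 23.
In the residual graph, reachable from Depot: {Depot, v3}.
Min-cut edges: Depot→v2 (12), Depot→v4 (3), Depot→Port (4), v3→Port (4); capacity 12 + 3 + 4 + 4 = 23.
Cut capacity 25 exceeds the max flow 23, so it is not minimum.

No — its capacity is 25, but the minimum cut has capacity 23.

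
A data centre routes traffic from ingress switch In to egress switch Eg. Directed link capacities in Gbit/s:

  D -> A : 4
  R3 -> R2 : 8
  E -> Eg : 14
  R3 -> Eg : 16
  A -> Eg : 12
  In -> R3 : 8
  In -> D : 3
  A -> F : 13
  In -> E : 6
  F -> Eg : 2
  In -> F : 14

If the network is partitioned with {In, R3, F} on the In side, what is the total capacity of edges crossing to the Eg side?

35

Edges leaving {In, R3, F}: In→D (3), In→E (6), R3→R2 (8), R3→Eg (16), F→Eg (2).
Cut capacity = 3 + 6 + 8 + 16 + 2 = 35.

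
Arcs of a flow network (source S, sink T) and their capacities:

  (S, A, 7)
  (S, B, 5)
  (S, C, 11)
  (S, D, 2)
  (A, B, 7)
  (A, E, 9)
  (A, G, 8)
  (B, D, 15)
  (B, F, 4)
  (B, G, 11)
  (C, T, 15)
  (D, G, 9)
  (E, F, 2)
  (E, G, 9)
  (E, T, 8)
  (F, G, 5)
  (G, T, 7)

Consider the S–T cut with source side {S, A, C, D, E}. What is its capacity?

63

Edges leaving {S, A, C, D, E}: S→B (5), A→B (7), A→G (8), C→T (15), D→G (9), E→F (2), E→G (9), E→T (8).
Cut capacity = 5 + 7 + 8 + 15 + 9 + 2 + 9 + 8 = 63.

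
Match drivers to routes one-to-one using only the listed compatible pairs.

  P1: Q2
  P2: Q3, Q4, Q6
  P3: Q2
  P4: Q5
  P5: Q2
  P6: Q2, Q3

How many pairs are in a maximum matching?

4

Unit-capacity flow: source→left, listed edges, right→sink; max matching = max flow.
Augmenting path P1→Q2 (+1); matched 1.
Augmenting path P2→Q3 (+1); matched 2.
Augmenting path P4→Q5 (+1); matched 3.
Augmenting path P6→Q3→P2→Q4 (+1); matched 4.
No augmenting path remains; maximum matching = 4.
König certificate: {P2, P4, P6, Q2} is a vertex cover of size 4 (every listed pair touches it), so no matching can be larger.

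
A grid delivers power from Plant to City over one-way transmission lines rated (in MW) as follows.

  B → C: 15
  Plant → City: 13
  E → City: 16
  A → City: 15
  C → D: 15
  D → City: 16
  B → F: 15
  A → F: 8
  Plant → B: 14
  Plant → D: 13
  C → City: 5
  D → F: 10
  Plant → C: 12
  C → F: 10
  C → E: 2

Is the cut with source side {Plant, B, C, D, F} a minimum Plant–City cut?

Yes — it is a minimum cut (capacity 36).

Given cut capacity: 13 + 2 + 5 + 16 = 36.
Augment Plant→City: bottleneck 13, flow now 13.
Augment Plant→C→City: bottleneck 5, flow now 18.
Augment Plant→D→City: bottleneck 13, flow now 31.
Augment Plant→C→D→City: bottleneck 3, flow now 34.
Augment Plant→C→E→City: bottleneck 2, flow now 36.
No augmenting path remains; maximum flow = 36.
Cut capacity 36 equals the max flow, so it is a minimum cut.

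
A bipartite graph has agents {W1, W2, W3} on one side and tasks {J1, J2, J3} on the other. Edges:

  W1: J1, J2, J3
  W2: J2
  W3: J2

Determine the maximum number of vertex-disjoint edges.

Unit-capacity flow: source→left, listed edges, right→sink; max matching = max flow.
Augmenting path W1→J1 (+1); matched 1.
Augmenting path W2→J2 (+1); matched 2.
No augmenting path remains; maximum matching = 2.
König certificate: {W1, J2} is a vertex cover of size 2 (every listed pair touches it), so no matching can be larger.

2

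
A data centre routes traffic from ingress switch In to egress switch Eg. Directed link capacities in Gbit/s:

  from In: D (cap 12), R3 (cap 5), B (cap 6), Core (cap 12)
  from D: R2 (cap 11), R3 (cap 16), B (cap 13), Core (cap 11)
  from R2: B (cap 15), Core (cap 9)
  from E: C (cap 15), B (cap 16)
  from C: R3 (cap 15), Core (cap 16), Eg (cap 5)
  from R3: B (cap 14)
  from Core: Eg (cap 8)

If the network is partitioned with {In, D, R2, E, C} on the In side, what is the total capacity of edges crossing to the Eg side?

Edges leaving {In, D, R2, E, C}: In→R3 (5), In→B (6), In→Core (12), D→R3 (16), D→B (13), D→Core (11), R2→B (15), R2→Core (9), E→B (16), C→R3 (15), C→Core (16), C→Eg (5).
Cut capacity = 5 + 6 + 12 + 16 + 13 + 11 + 15 + 9 + 16 + 15 + 16 + 5 = 139.

139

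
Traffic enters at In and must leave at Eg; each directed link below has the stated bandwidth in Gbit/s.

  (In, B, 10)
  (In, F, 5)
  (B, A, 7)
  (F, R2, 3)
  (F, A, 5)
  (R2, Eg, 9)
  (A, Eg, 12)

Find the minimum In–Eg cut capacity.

Augment In→B→A→Eg: bottleneck 7, flow now 7.
Augment In→F→R2→Eg: bottleneck 3, flow now 10.
Augment In→F→A→Eg: bottleneck 2, flow now 12.
No augmenting path remains; maximum flow = 12.
By max-flow min-cut, the minimum cut capacity equals the max flow.
In the residual graph, reachable from In: {In, B}.
Min-cut edges: In→F (5), B→A (7); capacity 5 + 7 = 12.

12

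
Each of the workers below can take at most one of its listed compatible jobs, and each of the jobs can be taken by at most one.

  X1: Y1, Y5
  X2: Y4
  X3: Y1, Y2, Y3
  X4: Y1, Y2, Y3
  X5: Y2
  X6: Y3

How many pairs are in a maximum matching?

Unit-capacity flow: source→left, listed edges, right→sink; max matching = max flow.
Augmenting path X1→Y1 (+1); matched 1.
Augmenting path X2→Y4 (+1); matched 2.
Augmenting path X3→Y2 (+1); matched 3.
Augmenting path X4→Y3 (+1); matched 4.
Augmenting path X5→Y2→X3→Y1→X1→Y5 (+1); matched 5.
No augmenting path remains; maximum matching = 5.
König certificate: {X1, X2, Y1, Y2, Y3} is a vertex cover of size 5 (every listed pair touches it), so no matching can be larger.

5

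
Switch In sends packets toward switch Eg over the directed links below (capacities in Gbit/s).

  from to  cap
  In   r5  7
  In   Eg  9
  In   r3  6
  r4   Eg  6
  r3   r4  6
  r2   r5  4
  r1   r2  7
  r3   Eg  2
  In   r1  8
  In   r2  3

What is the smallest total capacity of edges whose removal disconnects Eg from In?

Augment In→Eg: bottleneck 9, flow now 9.
Augment In→r3→Eg: bottleneck 2, flow now 11.
Augment In→r3→r4→Eg: bottleneck 4, flow now 15.
No augmenting path remains; maximum flow = 15.
By max-flow min-cut, the minimum cut capacity equals the max flow.
In the residual graph, reachable from In: {In, r1, r2, r5}.
Min-cut edges: In→r3 (6), In→Eg (9); capacity 6 + 9 = 15.

15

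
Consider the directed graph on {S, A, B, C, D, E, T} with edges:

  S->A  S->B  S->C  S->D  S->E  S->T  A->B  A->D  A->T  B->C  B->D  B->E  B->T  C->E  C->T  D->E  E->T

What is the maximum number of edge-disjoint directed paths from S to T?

5

Assign every edge capacity 1; by Menger, the answer equals the max flow.
Path S→T (+1); total 1.
Path S→A→T (+1); total 2.
Path S→B→T (+1); total 3.
Path S→C→T (+1); total 4.
Path S→E→T (+1); total 5.
No residual S→T path; max flow = 5.
Certifying cut of size 5: {E→T, S→A, S→B, S→C, S→T}.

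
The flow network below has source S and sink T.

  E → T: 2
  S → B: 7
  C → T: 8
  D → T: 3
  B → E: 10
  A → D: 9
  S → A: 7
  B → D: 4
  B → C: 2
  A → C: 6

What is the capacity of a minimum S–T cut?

Augment S→A→C→T: bottleneck 6, flow now 6.
Augment S→A→D→T: bottleneck 1, flow now 7.
Augment S→B→C→T: bottleneck 2, flow now 9.
Augment S→B→D→T: bottleneck 2, flow now 11.
Augment S→B→E→T: bottleneck 2, flow now 13.
No augmenting path remains; maximum flow = 13.
By max-flow min-cut, the minimum cut capacity equals the max flow.
In the residual graph, reachable from S: {S, A, B, D, E}.
Min-cut edges: A→C (6), B→C (2), D→T (3), E→T (2); capacity 6 + 2 + 3 + 2 = 13.

13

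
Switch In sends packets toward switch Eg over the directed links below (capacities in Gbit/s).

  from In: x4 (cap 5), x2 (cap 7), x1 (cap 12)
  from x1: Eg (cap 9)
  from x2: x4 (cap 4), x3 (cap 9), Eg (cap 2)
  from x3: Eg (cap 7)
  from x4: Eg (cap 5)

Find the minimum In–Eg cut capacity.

Augment In→x1→Eg: bottleneck 9, flow now 9.
Augment In→x2→Eg: bottleneck 2, flow now 11.
Augment In→x4→Eg: bottleneck 5, flow now 16.
Augment In→x2→x3→Eg: bottleneck 5, flow now 21.
No augmenting path remains; maximum flow = 21.
By max-flow min-cut, the minimum cut capacity equals the max flow.
In the residual graph, reachable from In: {In, x1}.
Min-cut edges: In→x2 (7), In→x4 (5), x1→Eg (9); capacity 7 + 5 + 9 = 21.

21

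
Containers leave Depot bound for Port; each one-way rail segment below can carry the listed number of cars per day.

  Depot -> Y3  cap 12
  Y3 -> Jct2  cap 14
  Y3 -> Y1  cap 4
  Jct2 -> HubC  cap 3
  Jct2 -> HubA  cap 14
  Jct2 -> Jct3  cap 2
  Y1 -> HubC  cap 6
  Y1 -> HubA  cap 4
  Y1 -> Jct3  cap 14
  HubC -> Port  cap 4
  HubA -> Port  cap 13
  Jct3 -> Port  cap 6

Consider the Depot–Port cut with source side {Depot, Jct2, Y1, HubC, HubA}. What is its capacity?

Edges leaving {Depot, Jct2, Y1, HubC, HubA}: Depot→Y3 (12), Jct2→Jct3 (2), Y1→Jct3 (14), HubC→Port (4), HubA→Port (13).
Cut capacity = 12 + 2 + 14 + 4 + 13 = 45.

45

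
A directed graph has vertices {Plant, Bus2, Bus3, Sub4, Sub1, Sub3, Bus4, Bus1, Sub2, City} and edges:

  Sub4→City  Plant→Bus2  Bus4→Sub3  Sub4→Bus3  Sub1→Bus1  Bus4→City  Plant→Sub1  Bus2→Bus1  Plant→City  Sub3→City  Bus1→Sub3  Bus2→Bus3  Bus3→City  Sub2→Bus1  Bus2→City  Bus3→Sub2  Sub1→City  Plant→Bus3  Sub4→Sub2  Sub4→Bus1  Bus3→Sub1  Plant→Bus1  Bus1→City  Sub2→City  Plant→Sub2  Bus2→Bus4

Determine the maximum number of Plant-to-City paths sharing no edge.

6

Assign every edge capacity 1; by Menger, the answer equals the max flow.
Path Plant→City (+1); total 1.
Path Plant→Bus2→City (+1); total 2.
Path Plant→Bus3→City (+1); total 3.
Path Plant→Sub1→City (+1); total 4.
Path Plant→Bus1→City (+1); total 5.
Path Plant→Sub2→City (+1); total 6.
No residual Plant→City path; max flow = 6.
Certifying cut of size 6: {Plant→Bus1, Plant→Bus2, Plant→Bus3, Plant→City, Plant→Sub1, Plant→Sub2}.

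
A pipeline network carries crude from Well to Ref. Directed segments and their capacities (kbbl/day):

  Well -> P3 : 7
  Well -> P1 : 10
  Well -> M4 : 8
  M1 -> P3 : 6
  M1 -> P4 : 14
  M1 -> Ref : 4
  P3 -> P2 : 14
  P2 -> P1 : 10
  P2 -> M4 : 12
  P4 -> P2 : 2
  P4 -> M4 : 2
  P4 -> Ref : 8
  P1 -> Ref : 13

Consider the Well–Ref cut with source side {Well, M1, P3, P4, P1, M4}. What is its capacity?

Edges leaving {Well, M1, P3, P4, P1, M4}: M1→Ref (4), P3→P2 (14), P4→P2 (2), P4→Ref (8), P1→Ref (13).
Cut capacity = 4 + 14 + 2 + 8 + 13 = 41.

41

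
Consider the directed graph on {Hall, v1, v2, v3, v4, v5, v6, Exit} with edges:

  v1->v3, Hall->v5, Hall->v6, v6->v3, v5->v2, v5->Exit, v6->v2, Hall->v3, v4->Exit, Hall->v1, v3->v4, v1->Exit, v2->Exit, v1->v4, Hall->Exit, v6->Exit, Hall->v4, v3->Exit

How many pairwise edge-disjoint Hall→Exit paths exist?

Assign every edge capacity 1; by Menger, the answer equals the max flow.
Path Hall→Exit (+1); total 1.
Path Hall→v1→Exit (+1); total 2.
Path Hall→v3→Exit (+1); total 3.
Path Hall→v4→Exit (+1); total 4.
Path Hall→v5→Exit (+1); total 5.
Path Hall→v6→Exit (+1); total 6.
No residual Hall→Exit path; max flow = 6.
Certifying cut of size 6: {Hall→Exit, Hall→v1, Hall→v3, Hall→v4, Hall→v5, Hall→v6}.

6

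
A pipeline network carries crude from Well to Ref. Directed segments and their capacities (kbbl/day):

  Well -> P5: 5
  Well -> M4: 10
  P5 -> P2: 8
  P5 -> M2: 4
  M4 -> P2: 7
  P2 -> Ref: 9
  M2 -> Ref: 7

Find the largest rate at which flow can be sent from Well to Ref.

Augment Well→P5→P2→Ref: bottleneck 5, flow now 5.
Augment Well→M4→P2→Ref: bottleneck 4, flow now 9.
Augment Well→M4→P2→P5→M2→Ref: bottleneck 3, flow now 12. (uses reverse residual edge)
No augmenting path remains; maximum flow = 12.
In the residual graph, reachable from Well: {Well, M4}.
Min-cut edges: Well→P5 (5), M4→P2 (7); capacity 5 + 7 = 12.
This cut is saturated, so no flow can exceed 12.

12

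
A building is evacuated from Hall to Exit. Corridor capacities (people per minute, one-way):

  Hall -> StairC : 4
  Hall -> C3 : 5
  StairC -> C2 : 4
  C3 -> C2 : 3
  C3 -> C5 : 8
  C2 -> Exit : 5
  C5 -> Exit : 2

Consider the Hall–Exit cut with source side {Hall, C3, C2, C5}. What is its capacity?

11

Edges leaving {Hall, C3, C2, C5}: Hall→StairC (4), C2→Exit (5), C5→Exit (2).
Cut capacity = 4 + 5 + 2 = 11.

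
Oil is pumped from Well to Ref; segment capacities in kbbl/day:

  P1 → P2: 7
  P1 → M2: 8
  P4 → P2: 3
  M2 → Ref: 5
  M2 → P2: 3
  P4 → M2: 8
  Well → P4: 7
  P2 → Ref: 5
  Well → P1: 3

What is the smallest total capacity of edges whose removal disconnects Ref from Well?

10

Augment Well→P1→M2→Ref: bottleneck 3, flow now 3.
Augment Well→P4→M2→Ref: bottleneck 2, flow now 5.
Augment Well→P4→P2→Ref: bottleneck 3, flow now 8.
Augment Well→P4→M2→P2→Ref: bottleneck 2, flow now 10.
No augmenting path remains; maximum flow = 10.
By max-flow min-cut, the minimum cut capacity equals the max flow.
In the residual graph, reachable from Well: {Well}.
Min-cut edges: Well→P1 (3), Well→P4 (7); capacity 3 + 7 = 10.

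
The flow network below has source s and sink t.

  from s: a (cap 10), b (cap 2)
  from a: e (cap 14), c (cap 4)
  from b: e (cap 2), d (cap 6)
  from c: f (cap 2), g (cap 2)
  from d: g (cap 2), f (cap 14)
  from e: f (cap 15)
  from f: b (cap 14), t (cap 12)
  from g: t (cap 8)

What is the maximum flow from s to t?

Augment s→a→c→f→t: bottleneck 2, flow now 2.
Augment s→a→c→g→t: bottleneck 2, flow now 4.
Augment s→a→e→f→t: bottleneck 6, flow now 10.
Augment s→b→d→f→t: bottleneck 2, flow now 12.
No augmenting path remains; maximum flow = 12.
In the residual graph, reachable from s: {s}.
Min-cut edges: s→a (10), s→b (2); capacity 10 + 2 = 12.
This cut is saturated, so no flow can exceed 12.

12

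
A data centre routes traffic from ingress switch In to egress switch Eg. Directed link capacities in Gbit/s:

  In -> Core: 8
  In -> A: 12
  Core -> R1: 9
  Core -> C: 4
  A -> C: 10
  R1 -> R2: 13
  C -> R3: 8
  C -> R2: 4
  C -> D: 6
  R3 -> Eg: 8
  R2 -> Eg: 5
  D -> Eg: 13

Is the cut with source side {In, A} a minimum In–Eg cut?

Yes — it is a minimum cut (capacity 18).

Given cut capacity: 8 + 10 = 18.
Augment In→Core→R1→R2→Eg: bottleneck 5, flow now 5.
Augment In→Core→C→R3→Eg: bottleneck 3, flow now 8.
Augment In→A→C→R3→Eg: bottleneck 5, flow now 13.
Augment In→A→C→D→Eg: bottleneck 5, flow now 18.
No augmenting path remains; maximum flow = 18.
Cut capacity 18 equals the max flow, so it is a minimum cut.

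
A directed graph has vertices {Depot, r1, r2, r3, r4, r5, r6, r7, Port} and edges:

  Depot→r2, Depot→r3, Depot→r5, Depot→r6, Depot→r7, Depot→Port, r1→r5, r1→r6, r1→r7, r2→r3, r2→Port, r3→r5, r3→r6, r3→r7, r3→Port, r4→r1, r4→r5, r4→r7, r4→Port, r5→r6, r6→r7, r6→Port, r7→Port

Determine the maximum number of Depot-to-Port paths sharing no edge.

5

Assign every edge capacity 1; by Menger, the answer equals the max flow.
Path Depot→Port (+1); total 1.
Path Depot→r2→Port (+1); total 2.
Path Depot→r3→Port (+1); total 3.
Path Depot→r6→Port (+1); total 4.
Path Depot→r7→Port (+1); total 5.
No residual Depot→Port path; max flow = 5.
Certifying cut of size 5: {Depot→Port, Depot→r2, Depot→r3, r6→Port, r7→Port}.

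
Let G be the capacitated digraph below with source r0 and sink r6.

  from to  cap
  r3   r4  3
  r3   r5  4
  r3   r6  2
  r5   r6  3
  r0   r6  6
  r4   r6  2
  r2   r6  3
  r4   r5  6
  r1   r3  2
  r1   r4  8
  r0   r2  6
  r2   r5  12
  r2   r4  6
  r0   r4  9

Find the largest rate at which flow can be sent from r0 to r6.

Augment r0→r6: bottleneck 6, flow now 6.
Augment r0→r2→r6: bottleneck 3, flow now 9.
Augment r0→r4→r6: bottleneck 2, flow now 11.
Augment r0→r2→r5→r6: bottleneck 3, flow now 14.
No augmenting path remains; maximum flow = 14.
In the residual graph, reachable from r0: {r0, r2, r4, r5}.
Min-cut edges: r0→r6 (6), r2→r6 (3), r4→r6 (2), r5→r6 (3); capacity 6 + 3 + 2 + 3 = 14.
This cut is saturated, so no flow can exceed 14.

14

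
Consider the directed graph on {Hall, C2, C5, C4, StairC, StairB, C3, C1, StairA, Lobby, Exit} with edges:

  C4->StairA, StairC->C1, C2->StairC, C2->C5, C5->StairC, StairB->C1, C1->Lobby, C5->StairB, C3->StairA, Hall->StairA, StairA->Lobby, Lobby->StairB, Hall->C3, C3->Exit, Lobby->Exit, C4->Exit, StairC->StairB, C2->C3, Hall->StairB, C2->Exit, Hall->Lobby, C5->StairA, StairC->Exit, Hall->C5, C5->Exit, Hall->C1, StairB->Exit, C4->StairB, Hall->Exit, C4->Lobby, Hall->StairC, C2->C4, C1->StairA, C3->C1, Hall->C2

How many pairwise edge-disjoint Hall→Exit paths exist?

7

Assign every edge capacity 1; by Menger, the answer equals the max flow.
Path Hall→Exit (+1); total 1.
Path Hall→C2→Exit (+1); total 2.
Path Hall→C5→Exit (+1); total 3.
Path Hall→StairC→Exit (+1); total 4.
Path Hall→StairB→Exit (+1); total 5.
Path Hall→C3→Exit (+1); total 6.
Path Hall→Lobby→Exit (+1); total 7.
No residual Hall→Exit path; max flow = 7.
Certifying cut of size 7: {Hall→C2, Hall→C3, Hall→C5, Hall→Exit, Hall→StairC, Lobby→Exit, StairB→Exit}.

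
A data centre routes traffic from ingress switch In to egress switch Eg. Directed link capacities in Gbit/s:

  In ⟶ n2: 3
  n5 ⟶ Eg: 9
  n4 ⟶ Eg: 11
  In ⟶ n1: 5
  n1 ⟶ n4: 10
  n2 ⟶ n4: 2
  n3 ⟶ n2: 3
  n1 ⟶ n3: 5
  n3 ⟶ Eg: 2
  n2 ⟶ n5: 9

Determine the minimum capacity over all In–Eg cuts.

8

Augment In→n1→n3→Eg: bottleneck 2, flow now 2.
Augment In→n1→n4→Eg: bottleneck 3, flow now 5.
Augment In→n2→n4→Eg: bottleneck 2, flow now 7.
Augment In→n2→n5→Eg: bottleneck 1, flow now 8.
No augmenting path remains; maximum flow = 8.
By max-flow min-cut, the minimum cut capacity equals the max flow.
In the residual graph, reachable from In: {In}.
Min-cut edges: In→n1 (5), In→n2 (3); capacity 5 + 3 = 8.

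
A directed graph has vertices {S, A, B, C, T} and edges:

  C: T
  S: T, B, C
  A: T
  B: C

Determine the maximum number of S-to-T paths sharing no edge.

2

Assign every edge capacity 1; by Menger, the answer equals the max flow.
Path S→T (+1); total 1.
Path S→C→T (+1); total 2.
No residual S→T path; max flow = 2.
Certifying cut of size 2: {C→T, S→T}.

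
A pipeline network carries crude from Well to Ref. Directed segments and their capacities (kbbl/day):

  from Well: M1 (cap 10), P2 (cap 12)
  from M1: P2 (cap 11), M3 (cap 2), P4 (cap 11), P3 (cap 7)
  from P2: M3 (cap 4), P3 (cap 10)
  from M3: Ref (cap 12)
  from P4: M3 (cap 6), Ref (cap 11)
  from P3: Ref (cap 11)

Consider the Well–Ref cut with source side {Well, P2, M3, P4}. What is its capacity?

Edges leaving {Well, P2, M3, P4}: Well→M1 (10), P2→P3 (10), M3→Ref (12), P4→Ref (11).
Cut capacity = 10 + 10 + 12 + 11 = 43.

43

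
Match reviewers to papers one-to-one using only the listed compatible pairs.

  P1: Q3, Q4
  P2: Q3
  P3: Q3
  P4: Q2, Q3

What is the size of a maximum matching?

3

Unit-capacity flow: source→left, listed edges, right→sink; max matching = max flow.
Augmenting path P1→Q3 (+1); matched 1.
Augmenting path P4→Q2 (+1); matched 2.
Augmenting path P2→Q3→P1→Q4 (+1); matched 3.
No augmenting path remains; maximum matching = 3.
König certificate: {P1, P4, Q3} is a vertex cover of size 3 (every listed pair touches it), so no matching can be larger.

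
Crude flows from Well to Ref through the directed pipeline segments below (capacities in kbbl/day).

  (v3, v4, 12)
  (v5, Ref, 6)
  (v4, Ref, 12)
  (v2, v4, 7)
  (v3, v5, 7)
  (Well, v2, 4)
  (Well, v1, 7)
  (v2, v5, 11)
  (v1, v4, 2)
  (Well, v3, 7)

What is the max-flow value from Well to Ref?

Augment Well→v1→v4→Ref: bottleneck 2, flow now 2.
Augment Well→v2→v4→Ref: bottleneck 4, flow now 6.
Augment Well→v3→v4→Ref: bottleneck 6, flow now 12.
Augment Well→v3→v5→Ref: bottleneck 1, flow now 13.
No augmenting path remains; maximum flow = 13.
In the residual graph, reachable from Well: {Well, v1}.
Min-cut edges: Well→v2 (4), Well→v3 (7), v1→v4 (2); capacity 4 + 7 + 2 = 13.
This cut is saturated, so no flow can exceed 13.

13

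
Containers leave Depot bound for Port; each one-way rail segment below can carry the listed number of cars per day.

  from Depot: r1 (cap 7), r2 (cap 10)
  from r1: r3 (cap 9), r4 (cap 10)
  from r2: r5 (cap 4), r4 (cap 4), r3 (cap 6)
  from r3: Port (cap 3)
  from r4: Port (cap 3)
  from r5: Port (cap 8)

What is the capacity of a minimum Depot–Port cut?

Augment Depot→r1→r3→Port: bottleneck 3, flow now 3.
Augment Depot→r1→r4→Port: bottleneck 3, flow now 6.
Augment Depot→r2→r5→Port: bottleneck 4, flow now 10.
No augmenting path remains; maximum flow = 10.
By max-flow min-cut, the minimum cut capacity equals the max flow.
In the residual graph, reachable from Depot: {Depot, r1, r2, r3, r4}.
Min-cut edges: r2→r5 (4), r3→Port (3), r4→Port (3); capacity 4 + 3 + 3 = 10.

10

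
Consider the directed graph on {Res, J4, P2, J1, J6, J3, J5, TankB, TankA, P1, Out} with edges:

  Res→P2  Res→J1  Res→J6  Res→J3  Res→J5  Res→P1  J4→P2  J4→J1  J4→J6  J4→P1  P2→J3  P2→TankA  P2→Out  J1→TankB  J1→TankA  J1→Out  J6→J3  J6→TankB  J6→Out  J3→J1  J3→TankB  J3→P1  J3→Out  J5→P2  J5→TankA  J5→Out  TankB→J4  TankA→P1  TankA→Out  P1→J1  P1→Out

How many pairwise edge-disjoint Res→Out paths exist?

Assign every edge capacity 1; by Menger, the answer equals the max flow.
Path Res→P2→Out (+1); total 1.
Path Res→J1→Out (+1); total 2.
Path Res→J6→Out (+1); total 3.
Path Res→J3→Out (+1); total 4.
Path Res→J5→Out (+1); total 5.
Path Res→P1→Out (+1); total 6.
No residual Res→Out path; max flow = 6.
Certifying cut of size 6: {Res→J1, Res→J3, Res→J5, Res→J6, Res→P1, Res→P2}.

6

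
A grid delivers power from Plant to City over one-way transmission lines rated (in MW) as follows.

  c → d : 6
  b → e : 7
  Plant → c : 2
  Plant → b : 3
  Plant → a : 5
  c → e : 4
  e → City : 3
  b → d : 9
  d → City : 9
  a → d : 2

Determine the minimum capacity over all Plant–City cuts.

7

Augment Plant→a→d→City: bottleneck 2, flow now 2.
Augment Plant→b→d→City: bottleneck 3, flow now 5.
Augment Plant→c→d→City: bottleneck 2, flow now 7.
No augmenting path remains; maximum flow = 7.
By max-flow min-cut, the minimum cut capacity equals the max flow.
In the residual graph, reachable from Plant: {Plant, a}.
Min-cut edges: Plant→b (3), Plant→c (2), a→d (2); capacity 3 + 2 + 2 = 7.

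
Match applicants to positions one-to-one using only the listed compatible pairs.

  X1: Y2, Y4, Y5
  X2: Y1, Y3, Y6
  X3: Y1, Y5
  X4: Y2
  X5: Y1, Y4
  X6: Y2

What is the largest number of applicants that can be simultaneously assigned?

Unit-capacity flow: source→left, listed edges, right→sink; max matching = max flow.
Augmenting path X1→Y2 (+1); matched 1.
Augmenting path X2→Y1 (+1); matched 2.
Augmenting path X3→Y5 (+1); matched 3.
Augmenting path X5→Y4 (+1); matched 4.
Augmenting path X4→Y2→X1→Y4→X5→Y1→X2→Y3 (+1); matched 5.
No augmenting path remains; maximum matching = 5.
König certificate: {X1, X2, X3, X5, Y2} is a vertex cover of size 5 (every listed pair touches it), so no matching can be larger.

5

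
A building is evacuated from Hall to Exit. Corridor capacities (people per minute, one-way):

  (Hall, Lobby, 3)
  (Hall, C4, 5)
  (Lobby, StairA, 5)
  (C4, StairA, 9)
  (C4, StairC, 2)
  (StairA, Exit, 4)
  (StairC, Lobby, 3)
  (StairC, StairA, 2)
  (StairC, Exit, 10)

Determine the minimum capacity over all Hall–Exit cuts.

Augment Hall→Lobby→StairA→Exit: bottleneck 3, flow now 3.
Augment Hall→C4→StairA→Exit: bottleneck 1, flow now 4.
Augment Hall→C4→StairC→Exit: bottleneck 2, flow now 6.
No augmenting path remains; maximum flow = 6.
By max-flow min-cut, the minimum cut capacity equals the max flow.
In the residual graph, reachable from Hall: {Hall, Lobby, C4, StairA}.
Min-cut edges: C4→StairC (2), StairA→Exit (4); capacity 2 + 4 = 6.

6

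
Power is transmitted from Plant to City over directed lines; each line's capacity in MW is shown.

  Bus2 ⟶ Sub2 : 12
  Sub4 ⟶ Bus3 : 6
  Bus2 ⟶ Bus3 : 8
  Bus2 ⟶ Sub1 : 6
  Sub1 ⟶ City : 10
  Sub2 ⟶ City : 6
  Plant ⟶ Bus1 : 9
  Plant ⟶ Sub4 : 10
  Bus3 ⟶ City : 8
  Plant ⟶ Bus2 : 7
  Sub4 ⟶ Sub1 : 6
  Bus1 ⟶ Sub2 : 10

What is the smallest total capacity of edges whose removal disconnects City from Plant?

Augment Plant→Bus2→Sub2→City: bottleneck 6, flow now 6.
Augment Plant→Bus2→Sub1→City: bottleneck 1, flow now 7.
Augment Plant→Sub4→Sub1→City: bottleneck 6, flow now 13.
Augment Plant→Sub4→Bus3→City: bottleneck 4, flow now 17.
Augment Plant→Bus1→Sub2→Bus2→Sub1→City: bottleneck 3, flow now 20. (uses reverse residual edge)
Augment Plant→Bus1→Sub2→Bus2→Bus3→City: bottleneck 3, flow now 23. (uses reverse residual edge)
No augmenting path remains; maximum flow = 23.
By max-flow min-cut, the minimum cut capacity equals the max flow.
In the residual graph, reachable from Plant: {Plant, Bus1, Sub2}.
Min-cut edges: Plant→Bus2 (7), Plant→Sub4 (10), Sub2→City (6); capacity 7 + 10 + 6 = 23.

23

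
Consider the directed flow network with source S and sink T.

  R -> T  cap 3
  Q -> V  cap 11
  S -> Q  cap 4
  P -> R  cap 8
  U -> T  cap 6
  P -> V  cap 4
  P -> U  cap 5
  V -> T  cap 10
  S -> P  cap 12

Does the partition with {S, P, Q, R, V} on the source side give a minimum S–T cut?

Given cut capacity: 5 + 3 + 10 = 18.
Augment S→P→R→T: bottleneck 3, flow now 3.
Augment S→P→U→T: bottleneck 5, flow now 8.
Augment S→P→V→T: bottleneck 4, flow now 12.
Augment S→Q→V→T: bottleneck 4, flow now 16.
No augmenting path remains; maximum flow = 16.
In the residual graph, reachable from S: {S}.
Min-cut edges: S→P (12), S→Q (4); capacity 12 + 4 = 16.
Cut capacity 18 exceeds the max flow 16, so it is not minimum.

No — its capacity is 18, but the minimum cut has capacity 16.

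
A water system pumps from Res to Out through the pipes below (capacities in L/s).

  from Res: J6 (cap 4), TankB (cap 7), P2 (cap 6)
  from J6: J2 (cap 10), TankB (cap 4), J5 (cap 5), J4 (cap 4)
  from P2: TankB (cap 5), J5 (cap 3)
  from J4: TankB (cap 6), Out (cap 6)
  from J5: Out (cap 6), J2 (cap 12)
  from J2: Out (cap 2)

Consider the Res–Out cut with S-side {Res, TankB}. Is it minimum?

Given cut capacity: 4 + 6 = 10.
Augment Res→J6→J4→Out: bottleneck 4, flow now 4.
Augment Res→P2→J5→Out: bottleneck 3, flow now 7.
No augmenting path remains; maximum flow = 7.
In the residual graph, reachable from Res: {Res, P2, TankB}.
Min-cut edges: Res→J6 (4), P2→J5 (3); capacity 4 + 3 = 7.
Cut capacity 10 exceeds the max flow 7, so it is not minimum.

No — its capacity is 10, but the minimum cut has capacity 7.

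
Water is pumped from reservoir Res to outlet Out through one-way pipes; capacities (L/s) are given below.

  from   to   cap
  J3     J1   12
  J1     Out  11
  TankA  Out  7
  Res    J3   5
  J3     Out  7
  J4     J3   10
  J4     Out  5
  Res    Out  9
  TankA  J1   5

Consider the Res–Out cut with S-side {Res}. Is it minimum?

Yes — it is a minimum cut (capacity 14).

Given cut capacity: 5 + 9 = 14.
Augment Res→Out: bottleneck 9, flow now 9.
Augment Res→J3→Out: bottleneck 5, flow now 14.
No augmenting path remains; maximum flow = 14.
Cut capacity 14 equals the max flow, so it is a minimum cut.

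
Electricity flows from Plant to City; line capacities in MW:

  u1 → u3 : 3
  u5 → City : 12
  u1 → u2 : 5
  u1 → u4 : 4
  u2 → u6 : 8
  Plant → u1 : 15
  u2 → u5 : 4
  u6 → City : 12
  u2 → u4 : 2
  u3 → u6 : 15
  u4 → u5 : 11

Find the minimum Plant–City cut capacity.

12

Augment Plant→u1→u2→u5→City: bottleneck 4, flow now 4.
Augment Plant→u1→u2→u6→City: bottleneck 1, flow now 5.
Augment Plant→u1→u3→u6→City: bottleneck 3, flow now 8.
Augment Plant→u1→u4→u5→City: bottleneck 4, flow now 12.
No augmenting path remains; maximum flow = 12.
By max-flow min-cut, the minimum cut capacity equals the max flow.
In the residual graph, reachable from Plant: {Plant, u1}.
Min-cut edges: u1→u2 (5), u1→u3 (3), u1→u4 (4); capacity 5 + 3 + 4 = 12.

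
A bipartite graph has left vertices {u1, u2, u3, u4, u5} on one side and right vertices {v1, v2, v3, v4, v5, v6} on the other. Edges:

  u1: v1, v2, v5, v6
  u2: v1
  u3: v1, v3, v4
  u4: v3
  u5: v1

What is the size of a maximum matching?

Unit-capacity flow: source→left, listed edges, right→sink; max matching = max flow.
Augmenting path u1→v1 (+1); matched 1.
Augmenting path u3→v3 (+1); matched 2.
Augmenting path u2→v1→u1→v2 (+1); matched 3.
Augmenting path u4→v3→u3→v4 (+1); matched 4.
No augmenting path remains; maximum matching = 4.
König certificate: {u1, u3, u4, v1} is a vertex cover of size 4 (every listed pair touches it), so no matching can be larger.

4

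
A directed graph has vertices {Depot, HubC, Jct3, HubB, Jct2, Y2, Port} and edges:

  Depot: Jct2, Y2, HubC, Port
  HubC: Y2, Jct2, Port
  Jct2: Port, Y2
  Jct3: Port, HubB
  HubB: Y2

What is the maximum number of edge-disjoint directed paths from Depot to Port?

3

Assign every edge capacity 1; by Menger, the answer equals the max flow.
Path Depot→Port (+1); total 1.
Path Depot→HubC→Port (+1); total 2.
Path Depot→Jct2→Port (+1); total 3.
No residual Depot→Port path; max flow = 3.
Certifying cut of size 3: {Depot→HubC, Depot→Jct2, Depot→Port}.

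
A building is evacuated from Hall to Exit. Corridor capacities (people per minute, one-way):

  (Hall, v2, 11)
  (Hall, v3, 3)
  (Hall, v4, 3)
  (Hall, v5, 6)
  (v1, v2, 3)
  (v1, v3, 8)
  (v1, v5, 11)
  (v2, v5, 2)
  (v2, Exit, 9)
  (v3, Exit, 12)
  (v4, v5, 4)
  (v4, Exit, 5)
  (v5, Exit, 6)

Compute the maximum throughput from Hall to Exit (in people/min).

21

Augment Hall→v2→Exit: bottleneck 9, flow now 9.
Augment Hall→v3→Exit: bottleneck 3, flow now 12.
Augment Hall→v4→Exit: bottleneck 3, flow now 15.
Augment Hall→v5→Exit: bottleneck 6, flow now 21.
No augmenting path remains; maximum flow = 21.
In the residual graph, reachable from Hall: {Hall, v2, v5}.
Min-cut edges: Hall→v3 (3), Hall→v4 (3), v2→Exit (9), v5→Exit (6); capacity 3 + 3 + 9 + 6 = 21.
This cut is saturated, so no flow can exceed 21.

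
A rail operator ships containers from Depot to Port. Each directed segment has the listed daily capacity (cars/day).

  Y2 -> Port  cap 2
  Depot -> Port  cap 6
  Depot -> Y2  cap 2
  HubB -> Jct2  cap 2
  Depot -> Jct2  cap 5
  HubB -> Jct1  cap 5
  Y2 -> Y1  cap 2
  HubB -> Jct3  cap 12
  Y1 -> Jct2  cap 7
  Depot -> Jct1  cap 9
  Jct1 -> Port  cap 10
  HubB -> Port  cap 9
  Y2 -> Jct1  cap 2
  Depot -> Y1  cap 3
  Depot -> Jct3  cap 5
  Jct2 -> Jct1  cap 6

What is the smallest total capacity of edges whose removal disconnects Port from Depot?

18

Augment Depot→Port: bottleneck 6, flow now 6.
Augment Depot→Y2→Port: bottleneck 2, flow now 8.
Augment Depot→Jct1→Port: bottleneck 9, flow now 17.
Augment Depot→Jct2→Jct1→Port: bottleneck 1, flow now 18.
No augmenting path remains; maximum flow = 18.
By max-flow min-cut, the minimum cut capacity equals the max flow.
In the residual graph, reachable from Depot: {Depot, Y1, Jct2, Jct3, Jct1}.
Min-cut edges: Depot→Y2 (2), Depot→Port (6), Jct1→Port (10); capacity 2 + 6 + 10 = 18.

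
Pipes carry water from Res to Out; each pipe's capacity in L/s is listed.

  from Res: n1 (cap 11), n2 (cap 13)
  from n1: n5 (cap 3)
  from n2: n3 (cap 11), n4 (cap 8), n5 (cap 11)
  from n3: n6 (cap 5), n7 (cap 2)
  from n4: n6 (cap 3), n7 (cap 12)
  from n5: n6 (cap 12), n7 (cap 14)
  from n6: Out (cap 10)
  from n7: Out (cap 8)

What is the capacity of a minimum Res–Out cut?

16

Augment Res→n1→n5→n6→Out: bottleneck 3, flow now 3.
Augment Res→n2→n3→n6→Out: bottleneck 5, flow now 8.
Augment Res→n2→n3→n7→Out: bottleneck 2, flow now 10.
Augment Res→n2→n4→n6→Out: bottleneck 2, flow now 12.
Augment Res→n2→n4→n7→Out: bottleneck 4, flow now 16.
No augmenting path remains; maximum flow = 16.
By max-flow min-cut, the minimum cut capacity equals the max flow.
In the residual graph, reachable from Res: {Res, n1}.
Min-cut edges: Res→n2 (13), n1→n5 (3); capacity 13 + 3 = 16.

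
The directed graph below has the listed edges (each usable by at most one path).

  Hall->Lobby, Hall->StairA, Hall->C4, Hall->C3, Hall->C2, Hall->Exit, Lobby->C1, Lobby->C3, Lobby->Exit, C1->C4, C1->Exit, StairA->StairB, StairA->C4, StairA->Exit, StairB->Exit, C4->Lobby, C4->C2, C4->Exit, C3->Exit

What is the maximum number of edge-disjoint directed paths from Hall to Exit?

Assign every edge capacity 1; by Menger, the answer equals the max flow.
Path Hall→Exit (+1); total 1.
Path Hall→Lobby→Exit (+1); total 2.
Path Hall→StairA→Exit (+1); total 3.
Path Hall→C4→Exit (+1); total 4.
Path Hall→C3→Exit (+1); total 5.
No residual Hall→Exit path; max flow = 5.
Certifying cut of size 5: {Hall→C3, Hall→C4, Hall→Exit, Hall→Lobby, Hall→StairA}.

5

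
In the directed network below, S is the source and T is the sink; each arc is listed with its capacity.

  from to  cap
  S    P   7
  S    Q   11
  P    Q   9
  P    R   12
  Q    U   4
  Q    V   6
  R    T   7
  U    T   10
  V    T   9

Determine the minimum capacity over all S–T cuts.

Augment S→P→R→T: bottleneck 7, flow now 7.
Augment S→Q→U→T: bottleneck 4, flow now 11.
Augment S→Q→V→T: bottleneck 6, flow now 17.
No augmenting path remains; maximum flow = 17.
By max-flow min-cut, the minimum cut capacity equals the max flow.
In the residual graph, reachable from S: {S, Q}.
Min-cut edges: S→P (7), Q→U (4), Q→V (6); capacity 7 + 4 + 6 = 17.

17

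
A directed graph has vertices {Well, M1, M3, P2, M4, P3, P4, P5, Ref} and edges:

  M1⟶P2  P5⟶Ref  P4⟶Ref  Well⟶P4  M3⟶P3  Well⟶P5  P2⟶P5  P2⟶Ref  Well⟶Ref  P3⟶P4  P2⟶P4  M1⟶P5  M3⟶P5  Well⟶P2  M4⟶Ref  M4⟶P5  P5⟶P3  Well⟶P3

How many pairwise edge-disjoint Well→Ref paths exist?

Assign every edge capacity 1; by Menger, the answer equals the max flow.
Path Well→Ref (+1); total 1.
Path Well→P2→Ref (+1); total 2.
Path Well→P4→Ref (+1); total 3.
Path Well→P5→Ref (+1); total 4.
No residual Well→Ref path; max flow = 4.
Certifying cut of size 4: {P4→Ref, Well→P2, Well→P5, Well→Ref}.

4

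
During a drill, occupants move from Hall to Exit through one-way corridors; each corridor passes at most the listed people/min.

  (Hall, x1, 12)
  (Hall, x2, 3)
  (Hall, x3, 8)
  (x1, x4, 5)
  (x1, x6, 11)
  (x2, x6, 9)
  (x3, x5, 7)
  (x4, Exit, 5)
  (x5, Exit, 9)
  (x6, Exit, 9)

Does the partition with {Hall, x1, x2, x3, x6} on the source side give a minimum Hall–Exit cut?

Given cut capacity: 5 + 7 + 9 = 21.
Augment Hall→x1→x4→Exit: bottleneck 5, flow now 5.
Augment Hall→x1→x6→Exit: bottleneck 7, flow now 12.
Augment Hall→x2→x6→Exit: bottleneck 2, flow now 14.
Augment Hall→x3→x5→Exit: bottleneck 7, flow now 21.
No augmenting path remains; maximum flow = 21.
Cut capacity 21 equals the max flow, so it is a minimum cut.

Yes — it is a minimum cut (capacity 21).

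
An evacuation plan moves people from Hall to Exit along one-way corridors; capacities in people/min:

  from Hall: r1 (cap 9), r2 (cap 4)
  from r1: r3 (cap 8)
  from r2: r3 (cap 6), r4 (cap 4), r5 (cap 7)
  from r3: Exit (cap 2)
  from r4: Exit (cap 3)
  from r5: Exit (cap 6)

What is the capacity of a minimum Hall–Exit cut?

Augment Hall→r1→r3→Exit: bottleneck 2, flow now 2.
Augment Hall→r2→r4→Exit: bottleneck 3, flow now 5.
Augment Hall→r2→r5→Exit: bottleneck 1, flow now 6.
No augmenting path remains; maximum flow = 6.
By max-flow min-cut, the minimum cut capacity equals the max flow.
In the residual graph, reachable from Hall: {Hall, r1, r3}.
Min-cut edges: Hall→r2 (4), r3→Exit (2); capacity 4 + 2 = 6.

6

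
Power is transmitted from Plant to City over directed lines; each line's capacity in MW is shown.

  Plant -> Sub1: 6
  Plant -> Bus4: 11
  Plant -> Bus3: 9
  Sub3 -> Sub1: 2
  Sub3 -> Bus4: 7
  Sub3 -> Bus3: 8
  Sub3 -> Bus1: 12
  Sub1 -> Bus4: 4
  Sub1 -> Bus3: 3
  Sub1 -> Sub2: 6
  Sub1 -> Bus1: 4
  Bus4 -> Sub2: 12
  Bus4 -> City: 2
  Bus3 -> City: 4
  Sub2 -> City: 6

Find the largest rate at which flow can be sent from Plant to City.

12

Augment Plant→Bus4→City: bottleneck 2, flow now 2.
Augment Plant→Bus3→City: bottleneck 4, flow now 6.
Augment Plant→Sub1→Sub2→City: bottleneck 6, flow now 12.
No augmenting path remains; maximum flow = 12.
In the residual graph, reachable from Plant: {Plant, Sub1, Bus4, Bus3, Sub2, Bus1}.
Min-cut edges: Bus4→City (2), Bus3→City (4), Sub2→City (6); capacity 2 + 4 + 6 = 12.
This cut is saturated, so no flow can exceed 12.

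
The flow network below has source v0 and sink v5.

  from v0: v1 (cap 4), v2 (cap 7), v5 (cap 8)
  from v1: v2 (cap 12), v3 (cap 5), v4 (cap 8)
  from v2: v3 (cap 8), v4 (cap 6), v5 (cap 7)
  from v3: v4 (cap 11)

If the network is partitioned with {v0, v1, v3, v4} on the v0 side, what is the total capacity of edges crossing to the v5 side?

Edges leaving {v0, v1, v3, v4}: v0→v2 (7), v0→v5 (8), v1→v2 (12).
Cut capacity = 7 + 8 + 12 = 27.

27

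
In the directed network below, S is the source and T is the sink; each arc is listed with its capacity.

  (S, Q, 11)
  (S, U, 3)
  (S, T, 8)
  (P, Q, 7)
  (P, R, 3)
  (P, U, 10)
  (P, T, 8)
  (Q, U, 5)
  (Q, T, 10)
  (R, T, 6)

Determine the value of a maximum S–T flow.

18

Augment S→T: bottleneck 8, flow now 8.
Augment S→Q→T: bottleneck 10, flow now 18.
No augmenting path remains; maximum flow = 18.
In the residual graph, reachable from S: {S, Q, U}.
Min-cut edges: S→T (8), Q→T (10); capacity 8 + 10 = 18.
This cut is saturated, so no flow can exceed 18.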